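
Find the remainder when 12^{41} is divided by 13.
By Fermat: 12^{12} ≡ 1 mod 13. 41 = 3×12 + 5. So 12^{41} ≡ 12^{5} ≡ 12 mod 13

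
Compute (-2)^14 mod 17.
By repeated squaring (mod 17): (-2)^{1}≡15, (-2)^{2}≡4, (-2)^{4}≡16, (-2)^{8}≡1. Then (-2)^{14} = (-2)^{8+4+2} ≡ 1 × 16 × 4 ≡ 13 (mod 17)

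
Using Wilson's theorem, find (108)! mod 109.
By Wilson's theorem, (108)! ≡ -1 ≡ 108 mod 109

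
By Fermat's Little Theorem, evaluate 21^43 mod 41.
By Fermat: 21^{40} ≡ 1 (mod 41). So 21^{43} = 21^{40} · 21^{3} ≡ 21^{3} ≡ 36 (mod 41)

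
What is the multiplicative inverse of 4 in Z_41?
Since 41 is prime, by Fermat 4^(-1) ≡ 4^{39} ≡ 31 mod 41. Verify: 4 × 31 = 124 ≡ 1 mod 41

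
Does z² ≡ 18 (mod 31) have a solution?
By Euler's criterion: 18^{15} ≡ 1 (mod 31). Since this equals 1, 18 is a QR.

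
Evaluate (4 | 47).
(4/47) = 4^{23} mod 47 = 1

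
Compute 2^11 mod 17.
By repeated squaring (mod 17): 2^{1}≡2, 2^{2}≡4, 2^{4}≡16, 2^{8}≡1. Then 2^{11} = 2^{8+2+1} ≡ 1 × 4 × 2 ≡ 8 (mod 17)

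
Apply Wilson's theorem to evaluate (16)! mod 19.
(18)! = (16)! × (17) × (18) ≡ -1 (mod 19). So (16)! ≡ -1 × [(18)(17)]^(-1) ≡ 9 (mod 19)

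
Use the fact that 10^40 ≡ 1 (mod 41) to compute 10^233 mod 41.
By Fermat: 10^{40} ≡ 1 (mod 41). 233 ≡ 33 (mod 40). So 10^{233} ≡ 10^{33} ≡ 16 (mod 41)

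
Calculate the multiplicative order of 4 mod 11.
Powers of 4 mod 11: 4^1≡4, 4^2≡5, 4^3≡9, 4^4≡3, 4^5≡1. So the order of 4 is 5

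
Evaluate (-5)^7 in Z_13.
By repeated squaring mod 13: (-5)^{1}≡8, (-5)^{2}≡12, (-5)^{4}≡1. Then (-5)^{7} = (-5)^{4+2+1} ≡ 1 × 12 × 8 ≡ 5 mod 13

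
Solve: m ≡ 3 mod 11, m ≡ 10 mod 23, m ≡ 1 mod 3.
M = 11 × 23 × 3 = 759. M₁ = 69, y₁ ≡ 4 mod 11. M₂ = 33, y₂ ≡ 7 mod 23. M₃ = 253, y₃ ≡ 1 mod 3. m = 3×69×4 + 10×33×7 + 1×253×1 ≡ 355 mod 759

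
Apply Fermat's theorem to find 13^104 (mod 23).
By Fermat: 13^{22} ≡ 1 (mod 23). 104 = 4×22 + 16. So 13^{104} ≡ 13^{16} ≡ 4 (mod 23)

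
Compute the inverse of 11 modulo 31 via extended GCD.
Extended GCD: 11(-14) + 31(5) = 1. So 11^(-1) ≡ -14 ≡ 17 (mod 31). Verify: 11 × 17 = 187 ≡ 1 (mod 31)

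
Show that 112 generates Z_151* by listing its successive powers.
112^1, 112^2, ..., 112^{150} mod 151: [112, 11, 24, 121, 113, 123, 35, 145, 83, 85, 7, 29, 77, 17, 92, 36, 106, 94, 109, 128, 142, 49, 52, 86, 119, 40, 101, 138, 54, 8, 141, 88, 41, 62, 149, 78, 129, 103, 60, 76, 56, 81, 12, 136, 132, 137, 93, 148, 117, 118, 79, 90, 114, 84, 46, 18, 53, 47, 130, 64, 71, 100, 26, 43, 135, 20, 126, 69, 27, 4, 146, 44, 96, 31, 150, 39, 140, 127, 30, 38, 28, 116, 6, 68, 66, 144, 122, 74, 134, 59, 115, 45, 57, 42, 23, 9, 102, 99, 65, 32, 111, 50, 13, 97, 143, 10, 63, 110, 89, 2, 73, 22, 48, 91, 75, 95, 70, 139, 15, 19, 14, 58, 3, 34, 33, 72, 61, 37, 67, 105, 133, 98, 104, 21, 87, 80, 51, 125, 108, 16, 131, 25, 82, 124, 147, 5, 107, 55, 120, 1]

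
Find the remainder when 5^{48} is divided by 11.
By Fermat: 5^{10} ≡ 1 (mod 11). 48 = 4×10 + 8. So 5^{48} ≡ 5^{8} ≡ 4 (mod 11)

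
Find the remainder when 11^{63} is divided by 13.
By Fermat: 11^{12} ≡ 1 mod 13. 63 = 5×12 + 3. So 11^{63} ≡ 11^{3} ≡ 5 mod 13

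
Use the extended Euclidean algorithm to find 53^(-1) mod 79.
Extended GCD: 53(3) + 79(-2) = 1. So 53^(-1) ≡ 3 mod 79. Verify: 53 × 3 = 159 ≡ 1 mod 79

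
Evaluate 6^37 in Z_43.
By repeated squaring (mod 43): 6^{1}≡6, 6^{2}≡36, 6^{4}≡6, 6^{8}≡36, 6^{16}≡6, 6^{32}≡36. Then 6^{37} = 6^{32+4+1} ≡ 36 × 6 × 6 ≡ 6 (mod 43)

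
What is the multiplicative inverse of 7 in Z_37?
Since 37 is prime, by Fermat 7^(-1) ≡ 7^{35} ≡ 16 mod 37. Verify: 7 × 16 = 112 ≡ 1 mod 37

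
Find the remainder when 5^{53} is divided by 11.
By Fermat: 5^{10} ≡ 1 mod 11. 53 = 5×10 + 3. So 5^{53} ≡ 5^{3} ≡ 4 mod 11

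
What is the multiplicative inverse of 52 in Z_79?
Since 79 is prime, by Fermat 52^(-1) ≡ 52^{77} ≡ 38 (mod 79). Verify: 52 × 38 = 1976 ≡ 1 (mod 79)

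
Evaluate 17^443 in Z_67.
Using Fermat: 17^{66} ≡ 1 (mod 67). 443 ≡ 47 (mod 66). So 17^{443} ≡ 17^{47} ≡ 35 (mod 67)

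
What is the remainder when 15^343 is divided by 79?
Using Fermat: 15^{78} ≡ 1 mod 79. 343 ≡ 31 mod 78. So 15^{343} ≡ 15^{31} ≡ 27 mod 79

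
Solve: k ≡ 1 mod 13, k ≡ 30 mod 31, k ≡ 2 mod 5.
M = 13 × 31 × 5 = 2015. M₁ = 155, y₁ ≡ 12 mod 13. M₂ = 65, y₂ ≡ 21 mod 31. M₃ = 403, y₃ ≡ 2 mod 5. k = 1×155×12 + 30×65×21 + 2×403×2 ≡ 92 mod 2015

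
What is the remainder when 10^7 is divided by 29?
By repeated squaring (mod 29): 10^{1}≡10, 10^{2}≡13, 10^{4}≡24. Then 10^{7} = 10^{4+2+1} ≡ 24 × 13 × 10 ≡ 17 (mod 29)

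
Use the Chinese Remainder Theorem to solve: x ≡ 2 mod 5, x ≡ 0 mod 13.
M = 5 × 13 = 65. M₁ = 13, y₁ ≡ 2 mod 5. M₂ = 5, y₂ ≡ 8 mod 13. x = 2×13×2 + 0×5×8 ≡ 52 mod 65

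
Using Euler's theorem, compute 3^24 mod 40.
By Euler: 3^{16} ≡ 1 (mod 40) since gcd(3, 40) = 1. 24 = 1×16 + 8. So 3^{24} ≡ 3^{8} ≡ 1 (mod 40)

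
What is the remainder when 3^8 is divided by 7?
Using Fermat: 3^{6} ≡ 1 mod 7. 8 ≡ 2 mod 6. So 3^{8} ≡ 3^{2} ≡ 2 mod 7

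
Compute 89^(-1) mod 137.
Since 137 is prime, by Fermat 89^(-1) ≡ 89^{135} ≡ 117 mod 137. Verify: 89 × 117 = 10413 ≡ 1 mod 137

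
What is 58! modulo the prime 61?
(60)! = (58)! × (59) × (60) ≡ -1 mod 61. So (58)! ≡ -1 × [(60)(59)]^(-1) ≡ 30 mod 61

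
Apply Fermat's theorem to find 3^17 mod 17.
By Fermat: 3^{16} ≡ 1 mod 17. So 3^{17} = 3^{16} · 3^{1} ≡ 3^{1} ≡ 3 mod 17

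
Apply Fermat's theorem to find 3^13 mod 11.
By Fermat: 3^{10} ≡ 1 mod 11. So 3^{13} = 3^{10} · 3^{3} ≡ 3^{3} ≡ 5 mod 11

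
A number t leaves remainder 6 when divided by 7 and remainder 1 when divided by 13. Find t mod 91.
M = 7 × 13 = 91. M₁ = 13, y₁ ≡ 6 mod 7. M₂ = 7, y₂ ≡ 2 mod 13. t = 6×13×6 + 1×7×2 ≡ 27 mod 91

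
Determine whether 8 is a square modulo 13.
By Euler's criterion: 8^{6} ≡ 12 mod 13. Since this equals -1 (≡ 12), 8 is not a QR.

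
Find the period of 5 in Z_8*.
Powers of 5 mod 8: 5^1≡5, 5^2≡1. ord_8(5) = 2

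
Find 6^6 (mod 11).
By repeated squaring (mod 11): 6^{1}≡6, 6^{2}≡3, 6^{4}≡9. Then 6^{6} = 6^{4+2} ≡ 9 × 3 ≡ 5 (mod 11)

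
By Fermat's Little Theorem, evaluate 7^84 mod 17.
By Fermat: 7^{16} ≡ 1 (mod 17). 84 = 5×16 + 4. So 7^{84} ≡ 7^{4} ≡ 4 (mod 17)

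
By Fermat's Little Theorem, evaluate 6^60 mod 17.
By Fermat: 6^{16} ≡ 1 mod 17. 60 = 3×16 + 12. So 6^{60} ≡ 6^{12} ≡ 13 mod 17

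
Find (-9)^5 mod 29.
By repeated squaring mod 29: (-9)^{1}≡20, (-9)^{2}≡23, (-9)^{4}≡7. Then (-9)^{5} = (-9)^{4+1} ≡ 7 × 20 ≡ 24 mod 29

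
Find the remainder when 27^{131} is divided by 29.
By Fermat: 27^{28} ≡ 1 mod 29. 131 = 4×28 + 19. So 27^{131} ≡ 27^{19} ≡ 3 mod 29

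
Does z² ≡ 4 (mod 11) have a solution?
By Euler's criterion: 4^{5} ≡ 1 (mod 11). Since this equals 1, 4 is a QR.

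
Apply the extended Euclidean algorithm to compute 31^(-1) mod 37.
Extended GCD: 31(6) + 37(-5) = 1. So 31^(-1) ≡ 6 (mod 37). Verify: 31 × 6 = 186 ≡ 1 (mod 37)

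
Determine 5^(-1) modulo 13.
Since 13 is prime, by Fermat 5^(-1) ≡ 5^{11} ≡ 8 (mod 13). Verify: 5 × 8 = 40 ≡ 1 (mod 13)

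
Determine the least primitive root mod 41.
g = 6. For each prime q|40: 6^{20}≡40, 6^{8}≡10, none ≡ 1, so ord_41(6) = 40 and 6 is a primitive root.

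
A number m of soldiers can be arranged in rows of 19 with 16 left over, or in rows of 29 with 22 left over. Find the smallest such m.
M = 19 × 29 = 551. M₁ = 29, y₁ ≡ 2 mod 19. M₂ = 19, y₂ ≡ 26 mod 29. m = 16×29×2 + 22×19×26 ≡ 225 mod 551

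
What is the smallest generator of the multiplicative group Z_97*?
g = 5. For each prime q|96: 5^{48}≡96, 5^{32}≡35, none ≡ 1, so ord_97(5) = 96 and 5 is a primitive root.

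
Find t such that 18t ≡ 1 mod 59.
Since 59 is prime, by Fermat 18^(-1) ≡ 18^{57} ≡ 23 mod 59. Verify: 18 × 23 = 414 ≡ 1 mod 59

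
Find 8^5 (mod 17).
By repeated squaring (mod 17): 8^{1}≡8, 8^{2}≡13, 8^{4}≡16. Then 8^{5} = 8^{4+1} ≡ 16 × 8 ≡ 9 (mod 17)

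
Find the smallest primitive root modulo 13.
g = 2. Powers: [2, 4, 8, 3, 6, 12, 11, ...] generates all 12 non-zero residues.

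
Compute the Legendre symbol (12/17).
(12/17) = 12^{8} mod 17 = -1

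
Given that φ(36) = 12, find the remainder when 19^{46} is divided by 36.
By Euler: 19^{12} ≡ 1 (mod 36) since gcd(19, 36) = 1. 46 = 3×12 + 10. So 19^{46} ≡ 19^{10} ≡ 1 (mod 36)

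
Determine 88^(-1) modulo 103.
Since 103 is prime, by Fermat 88^(-1) ≡ 88^{101} ≡ 48 mod 103. Verify: 88 × 48 = 4224 ≡ 1 mod 103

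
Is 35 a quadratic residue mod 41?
By Euler's criterion: 35^{20} ≡ 40 mod 41. Since this equals -1 (≡ 40), 35 is not a QR.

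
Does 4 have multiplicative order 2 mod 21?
Powers of 4 mod 21: 4^1≡4, 4^2≡16, 4^3≡1. 4^2≡16≢1, so ord ≠ 2. No, the actual order is 3.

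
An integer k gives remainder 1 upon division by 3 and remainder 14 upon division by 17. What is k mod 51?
M = 3 × 17 = 51. M₁ = 17, y₁ ≡ 2 mod 3. M₂ = 3, y₂ ≡ 6 mod 17. k = 1×17×2 + 14×3×6 ≡ 31 mod 51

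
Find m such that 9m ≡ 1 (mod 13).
Since 13 is prime, by Fermat 9^(-1) ≡ 9^{11} ≡ 3 (mod 13). Verify: 9 × 3 = 27 ≡ 1 (mod 13)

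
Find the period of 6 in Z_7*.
Powers of 6 mod 7: 6^1≡6, 6^2≡1. So the order of 6 is 2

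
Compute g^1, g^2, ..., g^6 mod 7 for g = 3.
3^1, 3^2, ..., 3^{6} mod 7: [3, 2, 6, 4, 5, 1]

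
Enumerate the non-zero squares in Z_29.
Squares in Z_29*: {1, 4, 5, 6, 7, 9, 13, 16, 20, 22, 23, 24, 25, 28}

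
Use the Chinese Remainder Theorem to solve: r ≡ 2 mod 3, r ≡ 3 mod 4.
M = 3 × 4 = 12. M₁ = 4, y₁ ≡ 1 mod 3. M₂ = 3, y₂ ≡ 3 mod 4. r = 2×4×1 + 3×3×3 ≡ 11 mod 12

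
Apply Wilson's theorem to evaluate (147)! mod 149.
(148)! = (147)! × (148) ≡ -1 mod 149. So (147)! ≡ -1 × (148)^(-1) ≡ (-1)×(-1) = 1 mod 149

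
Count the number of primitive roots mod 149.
Number of primitive roots mod 149 = φ(p-1) = φ(148) = 72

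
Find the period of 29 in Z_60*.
Powers of 29 mod 60: 29^1≡29, 29^2≡1. So the order of 29 is 2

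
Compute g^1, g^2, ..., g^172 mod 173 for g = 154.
154^1, 154^2, ..., 154^{172} mod 173: [154, 15, 61, 52, 50, 88, 58, 109, 5, 78, 75, 132, 87, 77, 94, 117, 26, 25, 44, 29, 141, 89, 39, 124, 66, 130, 125, 47, 145, 13, 99, 22, 101, 157, 131, 106, 62, 33, 65, 149, 110, 159, 93, 136, 11, 137, 165, 152, 53, 31, 103, 119, 161, 55, 166, 133, 68, 92, 155, 169, 76, 113, 102, 138, 146, 167, 114, 83, 153, 34, 46, 164, 171, 38, 143, 51, 69, 73, 170, 57, 128, 163, 17, 23, 82, 172, 19, 158, 112, 121, 123, 85, 115, 64, 168, 95, 98, 41, 86, 96, 79, 56, 147, 148, 129, 144, 32, 84, 134, 49, 107, 43, 48, 126, 28, 160, 74, 151, 72, 16, 42, 67, 111, 140, 108, 24, 63, 14, 80, 37, 162, 36, 8, 21, 120, 142, 70, 54, 12, 118, 7, 40, 105, 81, 18, 4, 97, 60, 71, 35, 27, 6, 59, 90, 20, 139, 127, 9, 2, 135, 30, 122, 104, 100, 3, 116, 45, 10, 156, 150, 91, 1]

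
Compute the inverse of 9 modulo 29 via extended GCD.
Extended GCD: 9(13) + 29(-4) = 1. So 9^(-1) ≡ 13 (mod 29). Verify: 9 × 13 = 117 ≡ 1 (mod 29)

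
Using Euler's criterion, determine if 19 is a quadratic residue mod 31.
By Euler's criterion: 19^{15} ≡ 1 mod 31. Since this equals 1, 19 is a QR.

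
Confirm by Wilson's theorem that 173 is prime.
(172)! mod 173 = 172. Since this equals -1 (mod 173), Wilson confirms 173 is prime.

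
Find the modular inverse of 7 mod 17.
Since 17 is prime, by Fermat 7^(-1) ≡ 7^{15} ≡ 5 (mod 17). Verify: 7 × 5 = 35 ≡ 1 (mod 17)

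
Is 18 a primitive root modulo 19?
18^{2} ≡ 1 (mod 19) and 2 < 18, so ord_19(18) = 2 ≠ 18 and 18 is not a primitive root.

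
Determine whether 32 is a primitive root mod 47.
32^{23} ≡ 1 mod 47 and 23 < 46, so ord_47(32) = 23 ≠ 46 and 32 is not a primitive root.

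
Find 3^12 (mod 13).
Using Fermat: 3^{12} ≡ 1 (mod 13). 12 ≡ 0 (mod 12). So 3^{12} ≡ 3^{0} ≡ 1 (mod 13)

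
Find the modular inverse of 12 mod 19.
Since 19 is prime, by Fermat 12^(-1) ≡ 12^{17} ≡ 8 mod 19. Verify: 12 × 8 = 96 ≡ 1 mod 19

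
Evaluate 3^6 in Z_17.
By repeated squaring (mod 17): 3^{1}≡3, 3^{2}≡9, 3^{4}≡13. Then 3^{6} = 3^{4+2} ≡ 13 × 9 ≡ 15 (mod 17)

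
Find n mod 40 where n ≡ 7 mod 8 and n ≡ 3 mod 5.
M = 8 × 5 = 40. M₁ = 5, y₁ ≡ 5 mod 8. M₂ = 8, y₂ ≡ 2 mod 5. n = 7×5×5 + 3×8×2 ≡ 23 mod 40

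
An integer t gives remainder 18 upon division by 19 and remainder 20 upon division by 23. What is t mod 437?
M = 19 × 23 = 437. M₁ = 23, y₁ ≡ 5 mod 19. M₂ = 19, y₂ ≡ 17 mod 23. t = 18×23×5 + 20×19×17 ≡ 227 mod 437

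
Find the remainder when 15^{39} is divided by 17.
By Fermat: 15^{16} ≡ 1 (mod 17). 39 = 2×16 + 7. So 15^{39} ≡ 15^{7} ≡ 8 (mod 17)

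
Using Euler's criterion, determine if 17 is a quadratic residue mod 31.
By Euler's criterion: 17^{15} ≡ 30 mod 31. Since this equals -1 (≡ 30), 17 is not a QR.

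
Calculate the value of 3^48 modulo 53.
By repeated squaring (mod 53): 3^{1}≡3, 3^{2}≡9, 3^{4}≡28, 3^{8}≡42, 3^{16}≡15, 3^{32}≡13. Then 3^{48} = 3^{32+16} ≡ 13 × 15 ≡ 36 (mod 53)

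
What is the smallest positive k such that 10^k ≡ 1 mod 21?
Powers of 10 mod 21: 10^1≡10, 10^2≡16, 10^3≡13, 10^4≡4, 10^5≡19, 10^6≡1. Order = 6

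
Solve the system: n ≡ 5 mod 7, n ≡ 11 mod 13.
M = 7 × 13 = 91. M₁ = 13, y₁ ≡ 6 mod 7. M₂ = 7, y₂ ≡ 2 mod 13. n = 5×13×6 + 11×7×2 ≡ 89 mod 91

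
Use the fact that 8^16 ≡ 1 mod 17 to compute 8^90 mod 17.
By Fermat: 8^{16} ≡ 1 mod 17. 90 = 5×16 + 10. So 8^{90} ≡ 8^{10} ≡ 13 mod 17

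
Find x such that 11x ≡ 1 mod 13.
Since 13 is prime, by Fermat 11^(-1) ≡ 11^{11} ≡ 6 mod 13. Verify: 11 × 6 = 66 ≡ 1 mod 13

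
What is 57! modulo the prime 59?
(58)! = (57)! × (58) ≡ -1 mod 59. So (57)! ≡ -1 × (58)^(-1) ≡ (-1)×(-1) = 1 mod 59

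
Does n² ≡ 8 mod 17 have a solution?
By Euler's criterion: 8^{8} ≡ 1 mod 17. Since this equals 1, 8 is a QR.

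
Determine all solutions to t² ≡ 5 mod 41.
The square roots of 5 mod 41 are 28 and 13. Verify: 28² = 784 ≡ 5 mod 41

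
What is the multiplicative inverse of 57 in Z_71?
Since 71 is prime, by Fermat 57^(-1) ≡ 57^{69} ≡ 5 (mod 71). Verify: 57 × 5 = 285 ≡ 1 (mod 71)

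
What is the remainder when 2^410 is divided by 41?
Using Fermat: 2^{40} ≡ 1 mod 41. 410 ≡ 10 mod 40. So 2^{410} ≡ 2^{10} ≡ 40 mod 41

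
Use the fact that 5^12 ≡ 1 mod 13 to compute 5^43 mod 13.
By Fermat: 5^{12} ≡ 1 mod 13. 43 = 3×12 + 7. So 5^{43} ≡ 5^{7} ≡ 8 mod 13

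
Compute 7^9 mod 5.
Using Fermat: 7^{4} ≡ 1 (mod 5). 9 ≡ 1 (mod 4). So 7^{9} ≡ 7^{1} ≡ 2 (mod 5)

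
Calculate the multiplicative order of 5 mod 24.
Powers of 5 mod 24: 5^1≡5, 5^2≡1. ord_24(5) = 2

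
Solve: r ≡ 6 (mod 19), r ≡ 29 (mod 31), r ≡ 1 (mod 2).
M = 19 × 31 × 2 = 1178. M₁ = 62, y₁ ≡ 4 (mod 19). M₂ = 38, y₂ ≡ 9 (mod 31). M₃ = 589, y₃ ≡ 1 (mod 2). r = 6×62×4 + 29×38×9 + 1×589×1 ≡ 215 (mod 1178)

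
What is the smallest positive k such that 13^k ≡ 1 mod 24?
Powers of 13 mod 24: 13^1≡13, 13^2≡1. Order = 2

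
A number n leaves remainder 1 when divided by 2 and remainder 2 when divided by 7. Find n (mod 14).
M = 2 × 7 = 14. M₁ = 7, y₁ ≡ 1 (mod 2). M₂ = 2, y₂ ≡ 4 (mod 7). n = 1×7×1 + 2×2×4 ≡ 9 (mod 14)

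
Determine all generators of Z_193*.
There are φ(192) = 64 primitive roots mod 193: {5, 10, 15, 17, 19, 22, 26, 30, 34, 37, 38, 40, 41, 44, 45, 47, 51, 52, 53, 57, 58, 61, 66, 70, 73, 77, 78, 79, 80, 82, 90, 91, 102, 103, 111, 113, 114, 115, 116, 120, 123, 127, 132, 135, 136, 140, 141, 142, 146, 148, 149, 152, 153, 155, 156, 159, 163, 167, 171, 174, 176, 178, 183, 188}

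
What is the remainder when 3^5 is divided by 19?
By repeated squaring mod 19: 3^{1}≡3, 3^{2}≡9, 3^{4}≡5. Then 3^{5} = 3^{4+1} ≡ 5 × 3 ≡ 15 mod 19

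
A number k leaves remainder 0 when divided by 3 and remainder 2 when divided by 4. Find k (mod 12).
M = 3 × 4 = 12. M₁ = 4, y₁ ≡ 1 (mod 3). M₂ = 3, y₂ ≡ 3 (mod 4). k = 0×4×1 + 2×3×3 ≡ 6 (mod 12)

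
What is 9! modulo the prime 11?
(10)! = (9)! × (10) ≡ -1 mod 11. So (9)! ≡ -1 × (10)^(-1) ≡ (-1)×(-1) = 1 mod 11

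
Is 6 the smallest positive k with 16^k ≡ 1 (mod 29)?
Powers of 16 mod 29: 16^1≡16, 16^2≡24, 16^3≡7, 16^4≡25, 16^5≡23, 16^6≡20, 16^7≡1. 16^6≡20≢1, so ord ≠ 6. No, the actual order is 7.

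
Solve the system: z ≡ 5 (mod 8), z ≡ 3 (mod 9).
M = 8 × 9 = 72. M₁ = 9, y₁ ≡ 1 (mod 8). M₂ = 8, y₂ ≡ 8 (mod 9). z = 5×9×1 + 3×8×8 ≡ 21 (mod 72)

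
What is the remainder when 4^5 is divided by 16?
By repeated squaring mod 16: 4^{1}≡4, 4^{2}≡0, 4^{4}≡0. Then 4^{5} = 4^{4+1} ≡ 0 × 4 ≡ 0 mod 16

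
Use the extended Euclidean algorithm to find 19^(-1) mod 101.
Extended GCD: 19(16) + 101(-3) = 1. So 19^(-1) ≡ 16 (mod 101). Verify: 19 × 16 = 304 ≡ 1 (mod 101)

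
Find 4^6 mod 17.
By repeated squaring mod 17: 4^{1}≡4, 4^{2}≡16, 4^{4}≡1. Then 4^{6} = 4^{4+2} ≡ 1 × 16 ≡ 16 mod 17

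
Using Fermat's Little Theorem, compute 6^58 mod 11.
By Fermat: 6^{10} ≡ 1 mod 11. 58 = 5×10 + 8. So 6^{58} ≡ 6^{8} ≡ 4 mod 11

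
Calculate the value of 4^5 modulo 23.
By repeated squaring mod 23: 4^{1}≡4, 4^{2}≡16, 4^{4}≡3. Then 4^{5} = 4^{4+1} ≡ 3 × 4 ≡ 12 mod 23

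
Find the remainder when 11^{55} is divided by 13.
By Fermat: 11^{12} ≡ 1 mod 13. 55 = 4×12 + 7. So 11^{55} ≡ 11^{7} ≡ 2 mod 13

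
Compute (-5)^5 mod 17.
By repeated squaring mod 17: (-5)^{1}≡12, (-5)^{2}≡8, (-5)^{4}≡13. Then (-5)^{5} = (-5)^{4+1} ≡ 13 × 12 ≡ 3 mod 17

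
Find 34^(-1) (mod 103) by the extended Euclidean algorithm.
Extended GCD: 34(-3) + 103(1) = 1. So 34^(-1) ≡ -3 ≡ 100 (mod 103). Verify: 34 × 100 = 3400 ≡ 1 (mod 103)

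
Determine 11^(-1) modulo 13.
Since 13 is prime, by Fermat 11^(-1) ≡ 11^{11} ≡ 6 mod 13. Verify: 11 × 6 = 66 ≡ 1 mod 13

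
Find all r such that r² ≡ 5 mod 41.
The square roots of 5 mod 41 are 28 and 13. Verify: 28² = 784 ≡ 5 mod 41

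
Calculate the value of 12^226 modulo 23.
Using Fermat: 12^{22} ≡ 1 (mod 23). 226 ≡ 6 (mod 22). So 12^{226} ≡ 12^{6} ≡ 9 (mod 23)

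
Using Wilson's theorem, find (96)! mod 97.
By Wilson's theorem, (96)! ≡ -1 ≡ 96 (mod 97)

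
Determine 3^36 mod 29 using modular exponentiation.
Using Fermat: 3^{28} ≡ 1 mod 29. 36 ≡ 8 mod 28. So 3^{36} ≡ 3^{8} ≡ 7 mod 29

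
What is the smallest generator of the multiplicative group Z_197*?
g = 2. For each prime q|196: 2^{98}≡196, 2^{28}≡104, none ≡ 1, so ord_197(2) = 196 and 2 is a primitive root.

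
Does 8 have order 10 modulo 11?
ord_11(8) divides 10. For each prime q|10: 8^{5}≡10, 8^{2}≡9, none ≡ 1. So 8 has order 10 and is a primitive root mod 11.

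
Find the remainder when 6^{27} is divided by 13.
By Fermat: 6^{12} ≡ 1 mod 13. 27 = 2×12 + 3. So 6^{27} ≡ 6^{3} ≡ 8 mod 13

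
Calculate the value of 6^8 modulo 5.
Using Fermat: 6^{4} ≡ 1 (mod 5). 8 ≡ 0 (mod 4). So 6^{8} ≡ 6^{0} ≡ 1 (mod 5)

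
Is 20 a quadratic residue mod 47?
By Euler's criterion: 20^{23} ≡ 46 mod 47. Since this equals -1 (≡ 46), 20 is not a QR.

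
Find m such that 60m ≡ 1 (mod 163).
Since 163 is prime, by Fermat 60^(-1) ≡ 60^{161} ≡ 144 (mod 163). Verify: 60 × 144 = 8640 ≡ 1 (mod 163)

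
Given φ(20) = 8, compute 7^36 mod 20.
By Euler: 7^{8} ≡ 1 (mod 20) since gcd(7, 20) = 1. 36 = 4×8 + 4. So 7^{36} ≡ 7^{4} ≡ 1 (mod 20)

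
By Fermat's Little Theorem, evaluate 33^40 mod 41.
By Fermat's Little Theorem, 33^{40} ≡ 1 (mod 41) since 41 is prime and gcd(33, 41) = 1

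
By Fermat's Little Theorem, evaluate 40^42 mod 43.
By Fermat's Little Theorem, 40^{42} ≡ 1 mod 43 since 43 is prime and gcd(40, 43) = 1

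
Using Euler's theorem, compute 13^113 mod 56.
By Euler: 13^{24} ≡ 1 mod 56 since gcd(13, 56) = 1. 113 = 4×24 + 17. So 13^{113} ≡ 13^{17} ≡ 13 mod 56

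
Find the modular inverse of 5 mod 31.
Since 31 is prime, by Fermat 5^(-1) ≡ 5^{29} ≡ 25 mod 31. Verify: 5 × 25 = 125 ≡ 1 mod 31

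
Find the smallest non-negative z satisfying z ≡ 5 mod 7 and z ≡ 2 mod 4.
M = 7 × 4 = 28. M₁ = 4, y₁ ≡ 2 mod 7. M₂ = 7, y₂ ≡ 3 mod 4. z = 5×4×2 + 2×7×3 ≡ 26 mod 28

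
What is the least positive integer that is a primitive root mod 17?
g = 3. Powers: [3, 9, 10, 13, 5, 15, 11, 16, 14, 8, ...] generates all 16 non-zero residues.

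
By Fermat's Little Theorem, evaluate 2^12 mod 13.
By Fermat's Little Theorem, 2^{12} ≡ 1 (mod 13) since 13 is prime and gcd(2, 13) = 1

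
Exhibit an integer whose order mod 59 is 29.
3 has order 29 mod 59 since 3^{29} ≡ 1 mod 59 and no smaller power works.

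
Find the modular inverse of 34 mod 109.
Since 109 is prime, by Fermat 34^(-1) ≡ 34^{107} ≡ 93 (mod 109). Verify: 34 × 93 = 3162 ≡ 1 (mod 109)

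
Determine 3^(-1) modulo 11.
Since 11 is prime, by Fermat 3^(-1) ≡ 3^{9} ≡ 4 (mod 11). Verify: 3 × 4 = 12 ≡ 1 (mod 11)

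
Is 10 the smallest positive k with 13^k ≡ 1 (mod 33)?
Powers of 13 mod 33: 13^1≡13, 13^2≡4, 13^3≡19, 13^4≡16, 13^5≡10, 13^6≡31, 13^7≡7, 13^8≡25, 13^9≡28, 13^10≡1. First k with 13^k≡1 is k=10. Yes, ord_33(13) = 10.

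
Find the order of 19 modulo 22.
Powers of 19 mod 22: 19^1≡19, 19^2≡9, 19^3≡17, 19^4≡15, 19^5≡21, 19^6≡3, 19^7≡13, 19^8≡5, 19^9≡7, 19^10≡1. ord_22(19) = 10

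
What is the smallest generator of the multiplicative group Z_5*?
g = 2. For each prime q|4: 2^{2}≡4, none ≡ 1, so ord_5(2) = 4 and 2 is a primitive root.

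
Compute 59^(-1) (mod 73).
Since 73 is prime, by Fermat 59^(-1) ≡ 59^{71} ≡ 26 (mod 73). Verify: 59 × 26 = 1534 ≡ 1 (mod 73)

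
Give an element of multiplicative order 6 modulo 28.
3 has order 6 mod 28 since 3^{6} ≡ 1 mod 28 and no smaller power works.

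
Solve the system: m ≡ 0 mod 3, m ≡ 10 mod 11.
M = 3 × 11 = 33. M₁ = 11, y₁ ≡ 2 mod 3. M₂ = 3, y₂ ≡ 4 mod 11. m = 0×11×2 + 10×3×4 ≡ 21 mod 33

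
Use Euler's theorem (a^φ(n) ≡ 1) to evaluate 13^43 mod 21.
By Euler: 13^{12} ≡ 1 (mod 21) since gcd(13, 21) = 1. 43 = 3×12 + 7. So 13^{43} ≡ 13^{7} ≡ 13 (mod 21)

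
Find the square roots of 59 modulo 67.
The square roots of 59 mod 67 are 40 and 27. Verify: 40² = 1600 ≡ 59 mod 67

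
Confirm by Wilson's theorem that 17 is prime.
(16)! mod 17 = 16. Since this equals -1 (mod 17), Wilson confirms 17 is prime.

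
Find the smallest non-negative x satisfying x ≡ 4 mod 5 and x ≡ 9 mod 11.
M = 5 × 11 = 55. M₁ = 11, y₁ ≡ 1 mod 5. M₂ = 5, y₂ ≡ 9 mod 11. x = 4×11×1 + 9×5×9 ≡ 9 mod 55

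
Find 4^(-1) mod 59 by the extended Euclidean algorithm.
Extended GCD: 4(15) + 59(-1) = 1. So 4^(-1) ≡ 15 mod 59. Verify: 4 × 15 = 60 ≡ 1 mod 59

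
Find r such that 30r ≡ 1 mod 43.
Since 43 is prime, by Fermat 30^(-1) ≡ 30^{41} ≡ 33 mod 43. Verify: 30 × 33 = 990 ≡ 1 mod 43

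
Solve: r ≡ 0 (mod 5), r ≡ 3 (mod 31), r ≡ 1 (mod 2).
M = 5 × 31 × 2 = 310. M₁ = 62, y₁ ≡ 3 (mod 5). M₂ = 10, y₂ ≡ 28 (mod 31). M₃ = 155, y₃ ≡ 1 (mod 2). r = 0×62×3 + 3×10×28 + 1×155×1 ≡ 65 (mod 310)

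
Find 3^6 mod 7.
Using Fermat: 3^{6} ≡ 1 mod 7. 6 ≡ 0 mod 6. So 3^{6} ≡ 3^{0} ≡ 1 mod 7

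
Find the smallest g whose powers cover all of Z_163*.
g = 2. For each prime q|162: 2^{81}≡162, 2^{54}≡104, none ≡ 1, so ord_163(2) = 162 and 2 is a primitive root.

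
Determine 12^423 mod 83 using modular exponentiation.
Using Fermat: 12^{82} ≡ 1 (mod 83). 423 ≡ 13 (mod 82). So 12^{423} ≡ 12^{13} ≡ 23 (mod 83)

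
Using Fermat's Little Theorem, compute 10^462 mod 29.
By Fermat: 10^{28} ≡ 1 (mod 29). 462 ≡ 14 (mod 28). So 10^{462} ≡ 10^{14} ≡ 28 (mod 29)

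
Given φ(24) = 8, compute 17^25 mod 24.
By Euler: 17^{8} ≡ 1 mod 24 since gcd(17, 24) = 1. 25 = 3×8 + 1. So 17^{25} ≡ 17^{1} ≡ 17 mod 24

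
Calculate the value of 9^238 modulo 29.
Using Fermat: 9^{28} ≡ 1 mod 29. 238 ≡ 14 mod 28. So 9^{238} ≡ 9^{14} ≡ 1 mod 29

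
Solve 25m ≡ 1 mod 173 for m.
Since 173 is prime, by Fermat 25^(-1) ≡ 25^{171} ≡ 90 mod 173. Verify: 25 × 90 = 2250 ≡ 1 mod 173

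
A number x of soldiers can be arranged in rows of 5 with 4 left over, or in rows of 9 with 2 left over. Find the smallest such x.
M = 5 × 9 = 45. M₁ = 9, y₁ ≡ 4 (mod 5). M₂ = 5, y₂ ≡ 2 (mod 9). x = 4×9×4 + 2×5×2 ≡ 29 (mod 45)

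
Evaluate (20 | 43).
(20/43) = 20^{21} mod 43 = -1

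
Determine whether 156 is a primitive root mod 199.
156^{18} ≡ 1 mod 199 and 18 < 198, so ord_199(156) = 18 ≠ 198 and 156 is not a primitive root.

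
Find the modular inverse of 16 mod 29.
Since 29 is prime, by Fermat 16^(-1) ≡ 16^{27} ≡ 20 (mod 29). Verify: 16 × 20 = 320 ≡ 1 (mod 29)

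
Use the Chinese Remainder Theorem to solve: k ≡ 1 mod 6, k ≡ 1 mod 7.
M = 6 × 7 = 42. M₁ = 7, y₁ ≡ 1 mod 6. M₂ = 6, y₂ ≡ 6 mod 7. k = 1×7×1 + 1×6×6 ≡ 1 mod 42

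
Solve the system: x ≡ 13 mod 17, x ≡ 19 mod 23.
M = 17 × 23 = 391. M₁ = 23, y₁ ≡ 3 mod 17. M₂ = 17, y₂ ≡ 19 mod 23. x = 13×23×3 + 19×17×19 ≡ 387 mod 391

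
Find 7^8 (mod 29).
By repeated squaring (mod 29): 7^{1}≡7, 7^{2}≡20, 7^{4}≡23, 7^{8}≡7. So 7^{8} ≡ 7 (mod 29)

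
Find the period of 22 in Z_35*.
Powers of 22 mod 35: 22^1≡22, 22^2≡29, 22^3≡8, 22^4≡1. ord_35(22) = 4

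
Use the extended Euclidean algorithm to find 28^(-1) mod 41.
Extended GCD: 28(-19) + 41(13) = 1. So 28^(-1) ≡ -19 ≡ 22 mod 41. Verify: 28 × 22 = 616 ≡ 1 mod 41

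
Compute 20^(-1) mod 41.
Since 41 is prime, by Fermat 20^(-1) ≡ 20^{39} ≡ 39 mod 41. Verify: 20 × 39 = 780 ≡ 1 mod 41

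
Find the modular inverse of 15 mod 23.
Since 23 is prime, by Fermat 15^(-1) ≡ 15^{21} ≡ 20 mod 23. Verify: 15 × 20 = 300 ≡ 1 mod 23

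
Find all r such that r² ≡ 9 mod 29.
The square roots of 9 mod 29 are 26 and 3. Verify: 26² = 676 ≡ 9 mod 29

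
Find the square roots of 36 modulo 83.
The square roots of 36 mod 83 are 77 and 6. Verify: 77² = 5929 ≡ 36 mod 83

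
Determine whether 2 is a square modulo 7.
By Euler's criterion: 2^{3} ≡ 1 (mod 7). Since this equals 1, 2 is a QR.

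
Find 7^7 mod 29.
By repeated squaring mod 29: 7^{1}≡7, 7^{2}≡20, 7^{4}≡23. Then 7^{7} = 7^{4+2+1} ≡ 23 × 20 × 7 ≡ 1 mod 29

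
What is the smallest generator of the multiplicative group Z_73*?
g = 5. Powers: [5, 25, 52, 41, 59, 3, ...] generates all 72 non-zero residues.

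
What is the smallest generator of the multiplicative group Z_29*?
g = 2. For each prime q|28: 2^{14}≡28, 2^{4}≡16, none ≡ 1, so ord_29(2) = 28 and 2 is a primitive root.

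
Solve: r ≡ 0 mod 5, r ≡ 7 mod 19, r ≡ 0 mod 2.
M = 5 × 19 × 2 = 190. M₁ = 38, y₁ ≡ 2 mod 5. M₂ = 10, y₂ ≡ 2 mod 19. M₃ = 95, y₃ ≡ 1 mod 2. r = 0×38×2 + 7×10×2 + 0×95×1 ≡ 140 mod 190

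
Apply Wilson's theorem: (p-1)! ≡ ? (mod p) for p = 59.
By Wilson's theorem, (58)! ≡ -1 ≡ 58 mod 59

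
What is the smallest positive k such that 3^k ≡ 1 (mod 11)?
Powers of 3 mod 11: 3^1≡3, 3^2≡9, 3^3≡5, 3^4≡4, 3^5≡1. So the order of 3 is 5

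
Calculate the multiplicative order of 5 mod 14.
Powers of 5 mod 14: 5^1≡5, 5^2≡11, 5^3≡13, 5^4≡9, 5^5≡3, 5^6≡1. Order = 6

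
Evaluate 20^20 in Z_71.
By repeated squaring mod 71: 20^{1}≡20, 20^{2}≡45, 20^{4}≡37, 20^{8}≡20, 20^{16}≡45. Then 20^{20} = 20^{16+4} ≡ 45 × 37 ≡ 32 mod 71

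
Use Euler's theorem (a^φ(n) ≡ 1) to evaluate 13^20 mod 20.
By Euler: 13^{8} ≡ 1 (mod 20) since gcd(13, 20) = 1. 20 = 2×8 + 4. So 13^{20} ≡ 13^{4} ≡ 1 (mod 20)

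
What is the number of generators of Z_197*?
Number of primitive roots mod 197 = φ(p-1) = φ(196) = 84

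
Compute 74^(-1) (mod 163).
Since 163 is prime, by Fermat 74^(-1) ≡ 74^{161} ≡ 152 (mod 163). Verify: 74 × 152 = 11248 ≡ 1 (mod 163)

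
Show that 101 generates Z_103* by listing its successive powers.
101^1, 101^2, ..., 101^{102} mod 103: [101, 4, 95, 16, 71, 64, 78, 50, 3, 97, 12, 79, 48, 7, 89, 28, 47, 9, 85, 36, 31, 41, 21, 61, 84, 38, 27, 49, 5, 93, 20, 63, 80, 46, 11, 81, 44, 15, 73, 60, 86, 34, 35, 33, 37, 29, 45, 13, 77, 52, 102, 2, 99, 8, 87, 32, 39, 25, 53, 100, 6, 91, 24, 55, 96, 14, 75, 56, 94, 18, 67, 72, 62, 82, 42, 19, 65, 76, 54, 98, 10, 83, 40, 23, 57, 92, 22, 59, 88, 30, 43, 17, 69, 68, 70, 66, 74, 58, 90, 26, 51, 1]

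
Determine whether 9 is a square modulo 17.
By Euler's criterion: 9^{8} ≡ 1 (mod 17). Since this equals 1, 9 is a QR.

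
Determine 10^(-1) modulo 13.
Since 13 is prime, by Fermat 10^(-1) ≡ 10^{11} ≡ 4 (mod 13). Verify: 10 × 4 = 40 ≡ 1 (mod 13)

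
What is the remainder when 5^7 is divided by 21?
By repeated squaring mod 21: 5^{1}≡5, 5^{2}≡4, 5^{4}≡16. Then 5^{7} = 5^{4+2+1} ≡ 16 × 4 × 5 ≡ 5 mod 21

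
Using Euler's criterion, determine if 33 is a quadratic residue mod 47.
By Euler's criterion: 33^{23} ≡ 46 mod 47. Since this equals -1 (≡ 46), 33 is not a QR.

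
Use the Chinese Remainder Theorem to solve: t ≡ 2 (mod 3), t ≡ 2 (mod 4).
M = 3 × 4 = 12. M₁ = 4, y₁ ≡ 1 (mod 3). M₂ = 3, y₂ ≡ 3 (mod 4). t = 2×4×1 + 2×3×3 ≡ 2 (mod 12)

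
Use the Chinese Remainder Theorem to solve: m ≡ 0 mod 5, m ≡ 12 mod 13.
M = 5 × 13 = 65. M₁ = 13, y₁ ≡ 2 mod 5. M₂ = 5, y₂ ≡ 8 mod 13. m = 0×13×2 + 12×5×8 ≡ 25 mod 65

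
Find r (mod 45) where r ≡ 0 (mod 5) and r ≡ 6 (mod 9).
M = 5 × 9 = 45. M₁ = 9, y₁ ≡ 4 (mod 5). M₂ = 5, y₂ ≡ 2 (mod 9). r = 0×9×4 + 6×5×2 ≡ 15 (mod 45)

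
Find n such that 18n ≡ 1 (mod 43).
Since 43 is prime, by Fermat 18^(-1) ≡ 18^{41} ≡ 12 (mod 43). Verify: 18 × 12 = 216 ≡ 1 (mod 43)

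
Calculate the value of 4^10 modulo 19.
By repeated squaring (mod 19): 4^{1}≡4, 4^{2}≡16, 4^{4}≡9, 4^{8}≡5. Then 4^{10} = 4^{8+2} ≡ 5 × 16 ≡ 4 (mod 19)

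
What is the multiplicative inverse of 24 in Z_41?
Since 41 is prime, by Fermat 24^(-1) ≡ 24^{39} ≡ 12 (mod 41). Verify: 24 × 12 = 288 ≡ 1 (mod 41)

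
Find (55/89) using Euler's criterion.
(55/89) = 55^{44} mod 89 = 1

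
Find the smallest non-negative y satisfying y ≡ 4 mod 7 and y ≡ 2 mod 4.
M = 7 × 4 = 28. M₁ = 4, y₁ ≡ 2 mod 7. M₂ = 7, y₂ ≡ 3 mod 4. y = 4×4×2 + 2×7×3 ≡ 18 mod 28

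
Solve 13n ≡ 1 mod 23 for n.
Since 23 is prime, by Fermat 13^(-1) ≡ 13^{21} ≡ 16 mod 23. Verify: 13 × 16 = 208 ≡ 1 mod 23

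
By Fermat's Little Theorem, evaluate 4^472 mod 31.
By Fermat: 4^{30} ≡ 1 (mod 31). 472 ≡ 22 (mod 30). So 4^{472} ≡ 4^{22} ≡ 16 (mod 31)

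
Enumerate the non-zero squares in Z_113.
Squares in Z_113*: {1, 2, 4, 7, 8, 9, 11, 13, 14, 15, 16, 18, 22, 25, 26, 28, 30, 31, 32, 36, 41, 44, 49, 50, 51, 52, 53, 56, 57, 60, 61, 62, 63, 64, 69, 72, 77, 81, 82, 83, 85, 87, 88, 91, 95, 97, 98, 99, 100, 102, 104, 105, 106, 109, 111, 112}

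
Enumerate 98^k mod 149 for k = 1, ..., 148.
98^1, 98^2, ..., 98^{148} mod 149: [98, 68, 108, 5, 43, 42, 93, 25, 66, 61, 18, 125, 32, 7, 90, 29, 11, 35, 3, 145, 55, 26, 15, 129, 126, 130, 75, 49, 34, 54, 77, 96, 21, 121, 87, 33, 105, 9, 137, 16, 78, 45, 89, 80, 92, 76, 147, 102, 13, 82, 139, 63, 65, 112, 99, 17, 27, 113, 48, 85, 135, 118, 91, 127, 79, 143, 8, 39, 97, 119, 40, 46, 38, 148, 51, 81, 41, 144, 106, 107, 56, 124, 83, 88, 131, 24, 117, 142, 59, 120, 138, 114, 146, 4, 94, 123, 134, 20, 23, 19, 74, 100, 115, 95, 72, 53, 128, 28, 62, 116, 44, 140, 12, 133, 71, 104, 60, 69, 57, 73, 2, 47, 136, 67, 10, 86, 84, 37, 50, 132, 122, 36, 101, 64, 14, 31, 58, 22, 70, 6, 141, 110, 52, 30, 109, 103, 111, 1]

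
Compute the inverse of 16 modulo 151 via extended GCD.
Extended GCD: 16(-66) + 151(7) = 1. So 16^(-1) ≡ -66 ≡ 85 (mod 151). Verify: 16 × 85 = 1360 ≡ 1 (mod 151)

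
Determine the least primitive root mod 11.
g = 2. Powers: [2, 4, 8, 5, 10, 9, 7, ...] generates all 10 non-zero residues.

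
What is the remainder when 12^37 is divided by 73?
By repeated squaring mod 73: 12^{1}≡12, 12^{2}≡71, 12^{4}≡4, 12^{8}≡16, 12^{16}≡37, 12^{32}≡55. Then 12^{37} = 12^{32+4+1} ≡ 55 × 4 × 12 ≡ 12 mod 73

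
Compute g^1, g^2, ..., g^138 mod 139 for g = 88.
88^1, 88^2, ..., 88^{138} mod 139: [88, 99, 94, 71, 132, 79, 2, 37, 59, 49, 3, 125, 19, 4, 74, 118, 98, 6, 111, 38, 8, 9, 97, 57, 12, 83, 76, 16, 18, 55, 114, 24, 27, 13, 32, 36, 110, 89, 48, 54, 26, 64, 72, 81, 39, 96, 108, 52, 128, 5, 23, 78, 53, 77, 104, 117, 10, 46, 17, 106, 15, 69, 95, 20, 92, 34, 73, 30, 138, 51, 40, 45, 68, 7, 60, 137, 102, 80, 90, 136, 14, 120, 135, 65, 21, 41, 133, 28, 101, 131, 130, 42, 82, 127, 56, 63, 123, 121, 84, 25, 115, 112, 126, 107, 103, 29, 50, 91, 85, 113, 75, 67, 58, 100, 43, 31, 87, 11, 134, 116, 61, 86, 62, 35, 22, 129, 93, 122, 33, 124, 70, 44, 119, 47, 105, 66, 109, 1]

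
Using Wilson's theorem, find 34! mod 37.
(36)! = (34)! × (35) × (36) ≡ -1 (mod 37). So (34)! ≡ -1 × [(36)(35)]^(-1) ≡ 18 (mod 37)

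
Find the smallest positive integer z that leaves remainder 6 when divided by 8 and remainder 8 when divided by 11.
M = 8 × 11 = 88. M₁ = 11, y₁ ≡ 3 (mod 8). M₂ = 8, y₂ ≡ 7 (mod 11). z = 6×11×3 + 8×8×7 ≡ 30 (mod 88)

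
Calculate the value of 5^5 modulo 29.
By repeated squaring mod 29: 5^{1}≡5, 5^{2}≡25, 5^{4}≡16. Then 5^{5} = 5^{4+1} ≡ 16 × 5 ≡ 22 mod 29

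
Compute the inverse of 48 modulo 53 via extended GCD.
Extended GCD: 48(21) + 53(-19) = 1. So 48^(-1) ≡ 21 (mod 53). Verify: 48 × 21 = 1008 ≡ 1 (mod 53)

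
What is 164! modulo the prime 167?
(166)! = (164)! × (165) × (166) ≡ -1 (mod 167). So (164)! ≡ -1 × [(166)(165)]^(-1) ≡ 83 (mod 167)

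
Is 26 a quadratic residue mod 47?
By Euler's criterion: 26^{23} ≡ 46 (mod 47). Since this equals -1 (≡ 46), 26 is not a QR.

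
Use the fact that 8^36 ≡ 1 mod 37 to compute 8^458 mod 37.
By Fermat: 8^{36} ≡ 1 mod 37. 458 ≡ 26 mod 36. So 8^{458} ≡ 8^{26} ≡ 27 mod 37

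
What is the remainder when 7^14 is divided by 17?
By repeated squaring (mod 17): 7^{1}≡7, 7^{2}≡15, 7^{4}≡4, 7^{8}≡16. Then 7^{14} = 7^{8+4+2} ≡ 16 × 4 × 15 ≡ 8 (mod 17)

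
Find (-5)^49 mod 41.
Using Fermat: (-5)^{40} ≡ 1 mod 41. 49 ≡ 9 mod 40. So (-5)^{49} ≡ (-5)^{9} ≡ 33 mod 41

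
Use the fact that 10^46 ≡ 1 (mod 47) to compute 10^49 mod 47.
By Fermat: 10^{46} ≡ 1 (mod 47). So 10^{49} = 10^{46} · 10^{3} ≡ 10^{3} ≡ 13 (mod 47)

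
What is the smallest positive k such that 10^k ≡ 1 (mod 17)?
Powers of 10 mod 17: 10^1≡10, 10^2≡15, 10^3≡14, 10^4≡4, 10^5≡6, 10^6≡9, 10^7≡5, 10^8≡16, 10^9≡7, 10^10≡2, 10^11≡3, 10^12≡13, 10^13≡11, 10^14≡8, 10^15≡12, 10^16≡1. ord_17(10) = 16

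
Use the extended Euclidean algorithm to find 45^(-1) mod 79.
Extended GCD: 45(-7) + 79(4) = 1. So 45^(-1) ≡ -7 ≡ 72 (mod 79). Verify: 45 × 72 = 3240 ≡ 1 (mod 79)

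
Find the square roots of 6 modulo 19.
The square roots of 6 mod 19 are 5 and 14. Verify: 5² = 25 ≡ 6 (mod 19)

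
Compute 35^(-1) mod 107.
Since 107 is prime, by Fermat 35^(-1) ≡ 35^{105} ≡ 52 mod 107. Verify: 35 × 52 = 1820 ≡ 1 mod 107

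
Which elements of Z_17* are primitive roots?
There are φ(16) = 8 primitive roots mod 17: {3, 5, 6, 7, 10, 11, 12, 14}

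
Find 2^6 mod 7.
Using Fermat: 2^{6} ≡ 1 mod 7. 6 ≡ 0 mod 6. So 2^{6} ≡ 2^{0} ≡ 1 mod 7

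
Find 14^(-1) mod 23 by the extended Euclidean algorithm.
Extended GCD: 14(5) + 23(-3) = 1. So 14^(-1) ≡ 5 mod 23. Verify: 14 × 5 = 70 ≡ 1 mod 23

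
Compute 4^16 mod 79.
By repeated squaring mod 79: 4^{1}≡4, 4^{2}≡16, 4^{4}≡19, 4^{8}≡45, 4^{16}≡50. So 4^{16} ≡ 50 mod 79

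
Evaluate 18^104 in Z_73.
Using Fermat: 18^{72} ≡ 1 mod 73. 104 ≡ 32 mod 72. So 18^{104} ≡ 18^{32} ≡ 37 mod 73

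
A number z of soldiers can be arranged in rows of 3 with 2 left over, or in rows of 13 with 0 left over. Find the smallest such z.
M = 3 × 13 = 39. M₁ = 13, y₁ ≡ 1 mod 3. M₂ = 3, y₂ ≡ 9 mod 13. z = 2×13×1 + 0×3×9 ≡ 26 mod 39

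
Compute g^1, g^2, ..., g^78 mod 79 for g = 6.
6^1, 6^2, ..., 6^{78} mod 79: [6, 36, 58, 32, 34, 46, 39, 76, 61, 50, 63, 62, 56, 20, 41, 9, 54, 8, 48, 51, 69, 19, 35, 52, 75, 55, 14, 5, 30, 22, 53, 2, 12, 72, 37, 64, 68, 13, 78, 73, 43, 21, 47, 45, 33, 40, 3, 18, 29, 16, 17, 23, 59, 38, 70, 25, 71, 31, 28, 10, 60, 44, 27, 4, 24, 65, 74, 49, 57, 26, 77, 67, 7, 42, 15, 11, 66, 1]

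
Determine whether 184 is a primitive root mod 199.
184^{99} ≡ 1 (mod 199) and 99 < 198, so ord_199(184) = 99 ≠ 198 and 184 is not a primitive root.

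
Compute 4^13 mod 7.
Using Fermat: 4^{6} ≡ 1 mod 7. 13 ≡ 1 mod 6. So 4^{13} ≡ 4^{1} ≡ 4 mod 7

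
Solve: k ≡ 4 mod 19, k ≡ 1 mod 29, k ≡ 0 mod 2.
M = 19 × 29 × 2 = 1102. M₁ = 58, y₁ ≡ 1 mod 19. M₂ = 38, y₂ ≡ 13 mod 29. M₃ = 551, y₃ ≡ 1 mod 2. k = 4×58×1 + 1×38×13 + 0×551×1 ≡ 726 mod 1102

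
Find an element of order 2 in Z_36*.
17 has order 2 mod 36 since 17^{2} ≡ 1 (mod 36) and no smaller power works.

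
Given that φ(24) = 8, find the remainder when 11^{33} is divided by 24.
By Euler: 11^{8} ≡ 1 mod 24 since gcd(11, 24) = 1. 33 = 4×8 + 1. So 11^{33} ≡ 11^{1} ≡ 11 mod 24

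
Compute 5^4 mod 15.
5^{4} = 625 ≡ 10 mod 15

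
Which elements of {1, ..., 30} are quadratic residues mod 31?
QRs mod 31: {1, 2, 4, 5, 7, 8, 9, 10, 14, 16, 18, 19, 20, 25, 28}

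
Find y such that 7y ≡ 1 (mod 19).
Since 19 is prime, by Fermat 7^(-1) ≡ 7^{17} ≡ 11 (mod 19). Verify: 7 × 11 = 77 ≡ 1 (mod 19)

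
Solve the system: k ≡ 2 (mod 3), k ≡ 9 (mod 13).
M = 3 × 13 = 39. M₁ = 13, y₁ ≡ 1 (mod 3). M₂ = 3, y₂ ≡ 9 (mod 13). k = 2×13×1 + 9×3×9 ≡ 35 (mod 39)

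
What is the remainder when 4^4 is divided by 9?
4^{4} = 256 ≡ 4 (mod 9)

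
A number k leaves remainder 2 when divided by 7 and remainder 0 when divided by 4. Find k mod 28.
M = 7 × 4 = 28. M₁ = 4, y₁ ≡ 2 mod 7. M₂ = 7, y₂ ≡ 3 mod 4. k = 2×4×2 + 0×7×3 ≡ 16 mod 28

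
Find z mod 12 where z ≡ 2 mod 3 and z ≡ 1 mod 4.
M = 3 × 4 = 12. M₁ = 4, y₁ ≡ 1 mod 3. M₂ = 3, y₂ ≡ 3 mod 4. z = 2×4×1 + 1×3×3 ≡ 5 mod 12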